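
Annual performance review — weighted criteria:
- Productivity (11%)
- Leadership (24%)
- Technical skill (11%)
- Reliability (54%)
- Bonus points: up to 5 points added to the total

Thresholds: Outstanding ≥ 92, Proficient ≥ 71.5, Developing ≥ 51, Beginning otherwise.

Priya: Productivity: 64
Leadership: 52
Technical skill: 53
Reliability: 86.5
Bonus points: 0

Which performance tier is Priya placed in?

Weighted total:
  Productivity 64 × 0.11 = 7.04
  Leadership 52 × 0.24 = 12.48
  Technical skill 53 × 0.11 = 5.83
  Reliability 86.5 × 0.54 = 46.71
Sum = 72.06
Bonus points: 72.06 + 0 = 72.06
72.06 is ≥ 71.5 and < 92 → Proficient

Proficient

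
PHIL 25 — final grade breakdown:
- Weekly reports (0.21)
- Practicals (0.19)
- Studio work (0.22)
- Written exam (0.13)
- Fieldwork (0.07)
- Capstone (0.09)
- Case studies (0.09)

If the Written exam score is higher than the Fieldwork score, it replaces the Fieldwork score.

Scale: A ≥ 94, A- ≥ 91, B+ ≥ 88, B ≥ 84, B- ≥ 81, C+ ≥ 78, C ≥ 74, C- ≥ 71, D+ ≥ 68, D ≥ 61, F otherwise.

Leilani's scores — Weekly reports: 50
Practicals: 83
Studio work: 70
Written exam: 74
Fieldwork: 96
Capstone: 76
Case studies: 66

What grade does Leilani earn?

D+

Written exam (74) ≤ Fieldwork (96), so Fieldwork stays at 96.
Weighted total:
  Weekly reports 50 × 0.21 = 10.5
  Practicals 83 × 0.19 = 15.77
  Studio work 70 × 0.22 = 15.4
  Written exam 74 × 0.13 = 9.62
  Fieldwork 96 × 0.07 = 6.72
  Capstone 76 × 0.09 = 6.84
  Case studies 66 × 0.09 = 5.94
Sum = 70.79
70.79 is ≥ 68 and < 71 → D+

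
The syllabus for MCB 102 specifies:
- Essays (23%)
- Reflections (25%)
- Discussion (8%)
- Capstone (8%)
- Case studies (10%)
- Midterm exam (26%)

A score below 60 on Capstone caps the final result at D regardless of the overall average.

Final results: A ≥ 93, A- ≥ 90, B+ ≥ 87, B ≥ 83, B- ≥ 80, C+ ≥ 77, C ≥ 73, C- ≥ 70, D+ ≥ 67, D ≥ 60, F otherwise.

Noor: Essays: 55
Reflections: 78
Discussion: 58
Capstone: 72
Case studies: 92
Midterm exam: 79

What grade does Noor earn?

Capstone score 72 ≥ 60: minimum met.
Weighted total:
  Essays 55 × 0.23 = 12.65
  Reflections 78 × 0.25 = 19.5
  Discussion 58 × 0.08 = 4.64
  Capstone 72 × 0.08 = 5.76
  Case studies 92 × 0.1 = 9.2
  Midterm exam 79 × 0.26 = 20.54
Sum = 72.29
72.29 is ≥ 70 and < 73 → C-

C-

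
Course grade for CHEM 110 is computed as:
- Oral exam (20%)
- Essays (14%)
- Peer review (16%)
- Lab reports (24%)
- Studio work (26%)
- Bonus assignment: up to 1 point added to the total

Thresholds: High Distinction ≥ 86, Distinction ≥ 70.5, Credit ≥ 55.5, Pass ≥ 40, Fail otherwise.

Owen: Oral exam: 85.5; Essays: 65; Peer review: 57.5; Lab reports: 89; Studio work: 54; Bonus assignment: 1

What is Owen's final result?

Weighted total:
  Oral exam 85.5 × 0.2 = 17.1
  Essays 65 × 0.14 = 9.1
  Peer review 57.5 × 0.16 = 9.2
  Lab reports 89 × 0.24 = 21.36
  Studio work 54 × 0.26 = 14.04
Sum = 70.8
Bonus assignment: 70.8 + 1 = 71.8
71.8 is ≥ 70.5 and < 86 → Distinction

Distinction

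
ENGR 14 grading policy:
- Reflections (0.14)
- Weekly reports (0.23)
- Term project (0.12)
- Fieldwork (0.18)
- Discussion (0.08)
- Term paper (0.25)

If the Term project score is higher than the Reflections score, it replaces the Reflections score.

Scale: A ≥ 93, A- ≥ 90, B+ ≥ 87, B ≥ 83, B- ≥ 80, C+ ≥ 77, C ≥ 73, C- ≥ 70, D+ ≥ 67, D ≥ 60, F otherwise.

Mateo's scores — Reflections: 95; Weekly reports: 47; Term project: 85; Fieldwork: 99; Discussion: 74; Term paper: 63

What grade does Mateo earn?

Term project (85) ≤ Reflections (95), so Reflections stays at 95.
Weighted total:
  Reflections 95 × 0.14 = 13.3
  Weekly reports 47 × 0.23 = 10.81
  Term project 85 × 0.12 = 10.2
  Fieldwork 99 × 0.18 = 17.82
  Discussion 74 × 0.08 = 5.92
  Term paper 63 × 0.25 = 15.75
Sum = 73.8
73.8 is ≥ 73 and < 77 → C

C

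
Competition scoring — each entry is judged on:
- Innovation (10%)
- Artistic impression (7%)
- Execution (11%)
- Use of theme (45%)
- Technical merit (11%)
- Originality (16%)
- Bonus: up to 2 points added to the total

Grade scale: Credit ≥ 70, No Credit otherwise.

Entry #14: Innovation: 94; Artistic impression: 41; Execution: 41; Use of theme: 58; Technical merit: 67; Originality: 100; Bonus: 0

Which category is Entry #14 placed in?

No Credit

Weighted total:
  Innovation 94 × 0.1 = 9.4
  Artistic impression 41 × 0.07 = 2.87
  Execution 41 × 0.11 = 4.51
  Use of theme 58 × 0.45 = 26.1
  Technical merit 67 × 0.11 = 7.37
  Originality 100 × 0.16 = 16
Sum = 66.25
Bonus: 66.25 + 0 = 66.25
66.25 < 70 → No Credit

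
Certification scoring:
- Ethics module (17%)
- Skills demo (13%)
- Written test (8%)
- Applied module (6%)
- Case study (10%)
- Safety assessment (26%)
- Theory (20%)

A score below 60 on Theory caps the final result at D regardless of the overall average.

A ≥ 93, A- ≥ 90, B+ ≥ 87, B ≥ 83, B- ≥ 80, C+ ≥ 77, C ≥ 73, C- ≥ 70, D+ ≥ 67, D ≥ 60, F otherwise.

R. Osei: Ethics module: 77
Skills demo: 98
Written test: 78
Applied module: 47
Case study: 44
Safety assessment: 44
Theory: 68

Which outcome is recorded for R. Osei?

Theory score 68 ≥ 60: minimum met.
Weighted total:
  Ethics module 77 × 0.17 = 13.09
  Skills demo 98 × 0.13 = 12.74
  Written test 78 × 0.08 = 6.24
  Applied module 47 × 0.06 = 2.82
  Case study 44 × 0.1 = 4.4
  Safety assessment 44 × 0.26 = 11.44
  Theory 68 × 0.2 = 13.6
Sum = 64.33
64.33 is ≥ 60 and < 67 → D

D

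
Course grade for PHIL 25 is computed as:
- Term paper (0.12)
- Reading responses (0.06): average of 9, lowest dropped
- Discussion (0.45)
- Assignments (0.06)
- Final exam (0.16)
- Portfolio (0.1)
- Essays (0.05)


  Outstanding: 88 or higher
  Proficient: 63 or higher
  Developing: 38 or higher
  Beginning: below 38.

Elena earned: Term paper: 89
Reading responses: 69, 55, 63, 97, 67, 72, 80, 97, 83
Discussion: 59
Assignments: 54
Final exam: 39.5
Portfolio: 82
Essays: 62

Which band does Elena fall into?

Reading responses: drop 55 → average of remaining 8 = 628/8 = 78.5
Weighted total:
  Term paper 89 × 0.12 = 10.68
  Reading responses 78.5 × 0.06 = 4.71
  Discussion 59 × 0.45 = 26.55
  Assignments 54 × 0.06 = 3.24
  Final exam 39.5 × 0.16 = 6.32
  Portfolio 82 × 0.1 = 8.2
  Essays 62 × 0.05 = 3.1
Sum = 62.8
62.8 is ≥ 38 and < 63 → Developing

Developing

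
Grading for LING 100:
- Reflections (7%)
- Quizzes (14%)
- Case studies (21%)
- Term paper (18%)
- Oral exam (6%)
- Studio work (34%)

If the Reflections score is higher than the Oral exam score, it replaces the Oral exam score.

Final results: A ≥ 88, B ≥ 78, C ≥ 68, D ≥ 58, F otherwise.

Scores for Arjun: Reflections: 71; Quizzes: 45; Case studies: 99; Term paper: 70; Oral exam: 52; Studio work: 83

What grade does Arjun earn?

Reflections (71) > Oral exam (52), so Oral exam counts as 71.
Weighted total:
  Reflections 71 × 0.07 = 4.97
  Quizzes 45 × 0.14 = 6.3
  Case studies 99 × 0.21 = 20.79
  Term paper 70 × 0.18 = 12.6
  Oral exam 71 × 0.06 = 4.26
  Studio work 83 × 0.34 = 28.22
Sum = 77.14
77.14 is ≥ 68 and < 78 → C

C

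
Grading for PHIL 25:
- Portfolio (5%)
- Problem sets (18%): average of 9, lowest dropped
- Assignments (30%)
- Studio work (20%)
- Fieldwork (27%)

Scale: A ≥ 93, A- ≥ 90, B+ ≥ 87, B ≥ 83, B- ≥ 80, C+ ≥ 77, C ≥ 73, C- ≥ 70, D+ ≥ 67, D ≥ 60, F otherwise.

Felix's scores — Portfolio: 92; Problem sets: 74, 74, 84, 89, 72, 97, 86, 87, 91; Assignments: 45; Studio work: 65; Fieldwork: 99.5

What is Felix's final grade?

C

Problem sets: drop 72 → average of remaining 8 = 682/8 = 85.25
Weighted total:
  Portfolio 92 × 0.05 = 4.6
  Problem sets 85.25 × 0.18 = 15.345
  Assignments 45 × 0.3 = 13.5
  Studio work 65 × 0.2 = 13
  Fieldwork 99.5 × 0.27 = 26.865
Sum = 73.31
73.31 is ≥ 73 and < 77 → C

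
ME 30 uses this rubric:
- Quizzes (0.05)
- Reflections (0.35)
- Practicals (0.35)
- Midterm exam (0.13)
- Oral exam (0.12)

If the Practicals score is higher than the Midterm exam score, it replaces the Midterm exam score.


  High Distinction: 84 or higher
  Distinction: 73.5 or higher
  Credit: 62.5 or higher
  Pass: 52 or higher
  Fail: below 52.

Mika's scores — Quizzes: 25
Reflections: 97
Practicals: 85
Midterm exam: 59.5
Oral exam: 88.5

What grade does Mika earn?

Practicals (85) > Midterm exam (59.5), so Midterm exam counts as 85.
Weighted total:
  Quizzes 25 × 0.05 = 1.25
  Reflections 97 × 0.35 = 33.95
  Practicals 85 × 0.35 = 29.75
  Midterm exam 85 × 0.13 = 11.05
  Oral exam 88.5 × 0.12 = 10.62
Sum = 86.62
86.62 ≥ 84 → High Distinction

High Distinction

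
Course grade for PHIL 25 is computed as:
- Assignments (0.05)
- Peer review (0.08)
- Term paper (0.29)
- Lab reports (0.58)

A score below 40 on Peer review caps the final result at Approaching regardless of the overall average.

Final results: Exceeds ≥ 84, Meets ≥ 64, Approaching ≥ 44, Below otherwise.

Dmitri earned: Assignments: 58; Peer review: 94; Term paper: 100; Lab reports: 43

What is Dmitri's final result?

Peer review score 94 ≥ 40: minimum met.
Weighted total:
  Assignments 58 × 0.05 = 2.9
  Peer review 94 × 0.08 = 7.52
  Term paper 100 × 0.29 = 29
  Lab reports 43 × 0.58 = 24.94
Sum = 64.36
64.36 is ≥ 64 and < 84 → Meets

Meets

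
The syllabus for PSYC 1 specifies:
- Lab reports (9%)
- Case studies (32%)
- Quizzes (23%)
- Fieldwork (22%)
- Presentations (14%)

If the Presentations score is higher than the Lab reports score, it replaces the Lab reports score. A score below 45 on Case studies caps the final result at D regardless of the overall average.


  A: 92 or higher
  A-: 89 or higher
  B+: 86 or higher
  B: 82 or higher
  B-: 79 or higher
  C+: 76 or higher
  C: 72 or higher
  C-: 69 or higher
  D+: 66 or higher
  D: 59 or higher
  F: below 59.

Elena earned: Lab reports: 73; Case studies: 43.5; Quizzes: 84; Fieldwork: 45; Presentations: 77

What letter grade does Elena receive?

D

Presentations (77) > Lab reports (73), so Lab reports counts as 77.
Case studies score 43.5 < 45: minimum not met.
Weighted total:
  Lab reports 77 × 0.09 = 6.93
  Case studies 43.5 × 0.32 = 13.92
  Quizzes 84 × 0.23 = 19.32
  Fieldwork 45 × 0.22 = 9.9
  Presentations 77 × 0.14 = 10.78
Sum = 60.85
60.85 would be D; cap at D applies → D.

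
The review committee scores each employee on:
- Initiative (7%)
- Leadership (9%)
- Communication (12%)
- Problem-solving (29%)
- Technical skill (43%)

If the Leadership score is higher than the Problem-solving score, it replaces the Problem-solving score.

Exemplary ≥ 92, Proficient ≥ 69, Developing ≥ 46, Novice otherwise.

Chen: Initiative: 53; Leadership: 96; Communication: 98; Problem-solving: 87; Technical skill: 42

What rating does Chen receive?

Leadership (96) > Problem-solving (87), so Problem-solving counts as 96.
Weighted total:
  Initiative 53 × 0.07 = 3.71
  Leadership 96 × 0.09 = 8.64
  Communication 98 × 0.12 = 11.76
  Problem-solving 96 × 0.29 = 27.84
  Technical skill 42 × 0.43 = 18.06
Sum = 70.01
70.01 is ≥ 69 and < 92 → Proficient

Proficient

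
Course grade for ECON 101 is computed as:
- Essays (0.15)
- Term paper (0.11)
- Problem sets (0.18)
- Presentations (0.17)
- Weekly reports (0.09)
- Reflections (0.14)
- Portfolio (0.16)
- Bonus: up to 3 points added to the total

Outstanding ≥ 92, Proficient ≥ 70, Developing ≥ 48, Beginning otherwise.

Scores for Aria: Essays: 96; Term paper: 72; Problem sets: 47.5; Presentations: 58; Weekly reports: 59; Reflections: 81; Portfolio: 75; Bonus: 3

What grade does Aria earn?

Weighted total:
  Essays 96 × 0.15 = 14.4
  Term paper 72 × 0.11 = 7.92
  Problem sets 47.5 × 0.18 = 8.55
  Presentations 58 × 0.17 = 9.86
  Weekly reports 59 × 0.09 = 5.31
  Reflections 81 × 0.14 = 11.34
  Portfolio 75 × 0.16 = 12
Sum = 69.38
Bonus: 69.38 + 3 = 72.38
72.38 is ≥ 70 and < 92 → Proficient

Proficient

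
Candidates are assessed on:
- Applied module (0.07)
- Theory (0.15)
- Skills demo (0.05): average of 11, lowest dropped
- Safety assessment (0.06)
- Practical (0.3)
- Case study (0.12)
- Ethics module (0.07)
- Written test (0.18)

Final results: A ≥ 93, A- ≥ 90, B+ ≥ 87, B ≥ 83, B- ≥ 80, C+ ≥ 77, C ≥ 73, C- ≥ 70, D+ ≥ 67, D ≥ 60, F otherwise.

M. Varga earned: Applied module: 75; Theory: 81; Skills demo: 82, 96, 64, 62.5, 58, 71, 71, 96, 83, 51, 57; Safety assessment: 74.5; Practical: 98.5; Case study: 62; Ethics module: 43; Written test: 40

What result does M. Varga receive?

Skills demo: drop 51 → average of remaining 10 = 740.5/10 = 74.05
Weighted total:
  Applied module 75 × 0.07 = 5.25
  Theory 81 × 0.15 = 12.15
  Skills demo 74.05 × 0.05 = 3.7025
  Safety assessment 74.5 × 0.06 = 4.47
  Practical 98.5 × 0.3 = 29.55
  Case study 62 × 0.12 = 7.44
  Ethics module 43 × 0.07 = 3.01
  Written test 40 × 0.18 = 7.2
Sum = 72.7725
72.7725 is ≥ 70 and < 73 → C-

C-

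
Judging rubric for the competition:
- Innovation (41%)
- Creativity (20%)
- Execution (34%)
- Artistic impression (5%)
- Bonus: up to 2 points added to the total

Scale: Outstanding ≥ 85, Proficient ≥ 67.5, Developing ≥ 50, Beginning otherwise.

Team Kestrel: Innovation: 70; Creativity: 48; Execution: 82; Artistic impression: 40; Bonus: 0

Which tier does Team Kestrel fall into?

Proficient

Weighted total:
  Innovation 70 × 0.41 = 28.7
  Creativity 48 × 0.2 = 9.6
  Execution 82 × 0.34 = 27.88
  Artistic impression 40 × 0.05 = 2
Sum = 68.18
Bonus: 68.18 + 0 = 68.18
68.18 is ≥ 67.5 and < 85 → Proficient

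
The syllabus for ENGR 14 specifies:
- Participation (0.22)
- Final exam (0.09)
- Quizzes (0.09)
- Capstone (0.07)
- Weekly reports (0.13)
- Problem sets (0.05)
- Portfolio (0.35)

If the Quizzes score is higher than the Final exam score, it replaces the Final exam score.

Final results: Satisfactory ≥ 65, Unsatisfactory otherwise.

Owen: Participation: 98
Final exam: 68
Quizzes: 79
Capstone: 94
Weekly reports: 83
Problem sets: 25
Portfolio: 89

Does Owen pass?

Satisfactory

Quizzes (79) > Final exam (68), so Final exam counts as 79.
Weighted total:
  Participation 98 × 0.22 = 21.56
  Final exam 79 × 0.09 = 7.11
  Quizzes 79 × 0.09 = 7.11
  Capstone 94 × 0.07 = 6.58
  Weekly reports 83 × 0.13 = 10.79
  Problem sets 25 × 0.05 = 1.25
  Portfolio 89 × 0.35 = 31.15
Sum = 85.55
85.55 ≥ 65 → Satisfactory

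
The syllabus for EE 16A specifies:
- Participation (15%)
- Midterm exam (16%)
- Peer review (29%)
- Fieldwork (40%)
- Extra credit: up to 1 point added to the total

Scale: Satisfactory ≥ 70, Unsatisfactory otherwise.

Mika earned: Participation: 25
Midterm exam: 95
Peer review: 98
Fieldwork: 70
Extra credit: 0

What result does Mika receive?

Satisfactory

Weighted total:
  Participation 25 × 0.15 = 3.75
  Midterm exam 95 × 0.16 = 15.2
  Peer review 98 × 0.29 = 28.42
  Fieldwork 70 × 0.4 = 28
Sum = 75.37
Extra credit: 75.37 + 0 = 75.37
75.37 ≥ 70 → Satisfactory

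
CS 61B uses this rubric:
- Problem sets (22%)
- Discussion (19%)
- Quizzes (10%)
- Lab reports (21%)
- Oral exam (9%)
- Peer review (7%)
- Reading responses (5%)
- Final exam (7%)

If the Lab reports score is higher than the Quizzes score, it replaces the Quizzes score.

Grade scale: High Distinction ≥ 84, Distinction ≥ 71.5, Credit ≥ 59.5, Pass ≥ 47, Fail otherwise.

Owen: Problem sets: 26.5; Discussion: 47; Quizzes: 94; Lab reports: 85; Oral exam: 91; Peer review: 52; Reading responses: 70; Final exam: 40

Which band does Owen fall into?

Credit

Lab reports (85) ≤ Quizzes (94), so Quizzes stays at 94.
Weighted total:
  Problem sets 26.5 × 0.22 = 5.83
  Discussion 47 × 0.19 = 8.93
  Quizzes 94 × 0.1 = 9.4
  Lab reports 85 × 0.21 = 17.85
  Oral exam 91 × 0.09 = 8.19
  Peer review 52 × 0.07 = 3.64
  Reading responses 70 × 0.05 = 3.5
  Final exam 40 × 0.07 = 2.8
Sum = 60.14
60.14 is ≥ 59.5 and < 71.5 → Credit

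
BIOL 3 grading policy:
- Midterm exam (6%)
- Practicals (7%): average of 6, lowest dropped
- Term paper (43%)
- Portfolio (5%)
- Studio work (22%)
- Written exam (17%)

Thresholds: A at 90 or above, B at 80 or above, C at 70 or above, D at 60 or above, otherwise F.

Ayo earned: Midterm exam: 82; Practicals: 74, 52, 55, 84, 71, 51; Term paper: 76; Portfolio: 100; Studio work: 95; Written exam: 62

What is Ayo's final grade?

Practicals: drop 51 → average of remaining 5 = 336/5 = 67.2
Weighted total:
  Midterm exam 82 × 0.06 = 4.92
  Practicals 67.2 × 0.07 = 4.704
  Term paper 76 × 0.43 = 32.68
  Portfolio 100 × 0.05 = 5
  Studio work 95 × 0.22 = 20.9
  Written exam 62 × 0.17 = 10.54
Sum = 78.744
78.744 is ≥ 70 and < 80 → C

C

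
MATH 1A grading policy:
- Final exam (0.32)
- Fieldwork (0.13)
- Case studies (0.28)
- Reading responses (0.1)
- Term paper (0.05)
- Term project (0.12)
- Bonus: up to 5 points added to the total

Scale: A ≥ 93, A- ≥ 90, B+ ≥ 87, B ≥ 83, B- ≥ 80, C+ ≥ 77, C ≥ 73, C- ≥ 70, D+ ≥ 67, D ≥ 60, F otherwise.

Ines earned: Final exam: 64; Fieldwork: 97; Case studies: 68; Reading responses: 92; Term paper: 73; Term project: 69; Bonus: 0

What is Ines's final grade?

C

Weighted total:
  Final exam 64 × 0.32 = 20.48
  Fieldwork 97 × 0.13 = 12.61
  Case studies 68 × 0.28 = 19.04
  Reading responses 92 × 0.1 = 9.2
  Term paper 73 × 0.05 = 3.65
  Term project 69 × 0.12 = 8.28
Sum = 73.26
Bonus: 73.26 + 0 = 73.26
73.26 is ≥ 73 and < 77 → C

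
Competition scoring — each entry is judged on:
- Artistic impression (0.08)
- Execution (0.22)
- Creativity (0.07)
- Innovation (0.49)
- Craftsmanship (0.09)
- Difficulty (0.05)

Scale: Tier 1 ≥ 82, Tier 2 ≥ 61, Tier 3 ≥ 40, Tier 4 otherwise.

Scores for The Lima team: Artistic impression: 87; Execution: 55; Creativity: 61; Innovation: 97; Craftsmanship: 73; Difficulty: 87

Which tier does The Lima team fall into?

Tier 2

Weighted total:
  Artistic impression 87 × 0.08 = 6.96
  Execution 55 × 0.22 = 12.1
  Creativity 61 × 0.07 = 4.27
  Innovation 97 × 0.49 = 47.53
  Craftsmanship 73 × 0.09 = 6.57
  Difficulty 87 × 0.05 = 4.35
Sum = 81.78
81.78 is ≥ 61 and < 82 → Tier 2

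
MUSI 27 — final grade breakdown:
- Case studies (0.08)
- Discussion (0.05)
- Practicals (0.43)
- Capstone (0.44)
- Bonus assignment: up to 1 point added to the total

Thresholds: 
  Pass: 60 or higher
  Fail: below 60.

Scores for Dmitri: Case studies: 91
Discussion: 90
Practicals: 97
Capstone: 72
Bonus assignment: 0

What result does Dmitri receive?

Pass

Weighted total:
  Case studies 91 × 0.08 = 7.28
  Discussion 90 × 0.05 = 4.5
  Practicals 97 × 0.43 = 41.71
  Capstone 72 × 0.44 = 31.68
Sum = 85.17
Bonus assignment: 85.17 + 0 = 85.17
85.17 ≥ 60 → Pass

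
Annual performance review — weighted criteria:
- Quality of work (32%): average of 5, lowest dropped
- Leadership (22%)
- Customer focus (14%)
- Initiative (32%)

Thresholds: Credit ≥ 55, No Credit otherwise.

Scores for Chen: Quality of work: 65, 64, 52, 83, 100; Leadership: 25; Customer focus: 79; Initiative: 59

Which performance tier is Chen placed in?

Quality of work: drop 52 → average of remaining 4 = 312/4 = 78
Weighted total:
  Quality of work 78 × 0.32 = 24.96
  Leadership 25 × 0.22 = 5.5
  Customer focus 79 × 0.14 = 11.06
  Initiative 59 × 0.32 = 18.88
Sum = 60.4
60.4 ≥ 55 → Credit

Credit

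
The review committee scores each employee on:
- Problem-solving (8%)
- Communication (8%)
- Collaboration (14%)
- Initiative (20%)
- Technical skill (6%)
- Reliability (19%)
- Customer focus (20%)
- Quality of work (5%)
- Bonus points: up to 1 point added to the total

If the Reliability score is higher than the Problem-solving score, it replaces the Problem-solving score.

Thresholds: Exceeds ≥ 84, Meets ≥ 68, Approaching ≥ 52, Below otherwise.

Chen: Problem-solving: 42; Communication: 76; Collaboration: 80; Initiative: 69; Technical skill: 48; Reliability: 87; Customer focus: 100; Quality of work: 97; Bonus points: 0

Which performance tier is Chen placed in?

Meets

Reliability (87) > Problem-solving (42), so Problem-solving counts as 87.
Weighted total:
  Problem-solving 87 × 0.08 = 6.96
  Communication 76 × 0.08 = 6.08
  Collaboration 80 × 0.14 = 11.2
  Initiative 69 × 0.2 = 13.8
  Technical skill 48 × 0.06 = 2.88
  Reliability 87 × 0.19 = 16.53
  Customer focus 100 × 0.2 = 20
  Quality of work 97 × 0.05 = 4.85
Sum = 82.3
Bonus points: 82.3 + 0 = 82.3
82.3 is ≥ 68 and < 84 → Meets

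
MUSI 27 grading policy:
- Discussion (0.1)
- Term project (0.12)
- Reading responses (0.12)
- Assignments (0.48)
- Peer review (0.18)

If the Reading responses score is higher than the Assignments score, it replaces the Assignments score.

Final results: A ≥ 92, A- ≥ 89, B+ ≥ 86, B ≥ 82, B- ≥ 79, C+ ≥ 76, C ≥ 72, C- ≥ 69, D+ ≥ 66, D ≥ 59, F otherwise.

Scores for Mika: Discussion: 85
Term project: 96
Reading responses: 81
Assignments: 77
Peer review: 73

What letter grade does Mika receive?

Reading responses (81) > Assignments (77), so Assignments counts as 81.
Weighted total:
  Discussion 85 × 0.1 = 8.5
  Term project 96 × 0.12 = 11.52
  Reading responses 81 × 0.12 = 9.72
  Assignments 81 × 0.48 = 38.88
  Peer review 73 × 0.18 = 13.14
Sum = 81.76
81.76 is ≥ 79 and < 82 → B-

B-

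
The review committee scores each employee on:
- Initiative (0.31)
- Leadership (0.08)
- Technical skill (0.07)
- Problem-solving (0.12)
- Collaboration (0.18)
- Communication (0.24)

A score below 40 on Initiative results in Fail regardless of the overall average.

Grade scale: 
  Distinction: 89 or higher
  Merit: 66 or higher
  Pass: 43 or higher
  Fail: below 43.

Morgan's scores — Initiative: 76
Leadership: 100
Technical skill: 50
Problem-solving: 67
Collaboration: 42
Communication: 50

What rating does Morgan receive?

Pass

Initiative score 76 ≥ 40: minimum met.
Weighted total:
  Initiative 76 × 0.31 = 23.56
  Leadership 100 × 0.08 = 8
  Technical skill 50 × 0.07 = 3.5
  Problem-solving 67 × 0.12 = 8.04
  Collaboration 42 × 0.18 = 7.56
  Communication 50 × 0.24 = 12
Sum = 62.66
62.66 is ≥ 43 and < 66 → Pass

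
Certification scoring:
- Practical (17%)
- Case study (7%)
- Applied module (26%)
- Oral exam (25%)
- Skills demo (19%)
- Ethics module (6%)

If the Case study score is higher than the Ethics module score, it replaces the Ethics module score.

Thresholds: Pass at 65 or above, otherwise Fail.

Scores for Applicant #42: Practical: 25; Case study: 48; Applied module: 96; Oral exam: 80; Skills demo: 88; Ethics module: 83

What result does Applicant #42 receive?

Case study (48) ≤ Ethics module (83), so Ethics module stays at 83.
Weighted total:
  Practical 25 × 0.17 = 4.25
  Case study 48 × 0.07 = 3.36
  Applied module 96 × 0.26 = 24.96
  Oral exam 80 × 0.25 = 20
  Skills demo 88 × 0.19 = 16.72
  Ethics module 83 × 0.06 = 4.98
Sum = 74.27
74.27 ≥ 65 → Pass

Pass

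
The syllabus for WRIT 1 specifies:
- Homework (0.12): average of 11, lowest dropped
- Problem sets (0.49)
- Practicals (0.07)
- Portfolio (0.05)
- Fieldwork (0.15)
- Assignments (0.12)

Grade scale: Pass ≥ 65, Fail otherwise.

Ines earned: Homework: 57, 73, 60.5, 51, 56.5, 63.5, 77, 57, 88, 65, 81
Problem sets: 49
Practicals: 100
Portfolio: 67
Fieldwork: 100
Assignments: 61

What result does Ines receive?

Fail

Homework: drop 51 → average of remaining 10 = 678.5/10 = 67.85
Weighted total:
  Homework 67.85 × 0.12 = 8.142
  Problem sets 49 × 0.49 = 24.01
  Practicals 100 × 0.07 = 7
  Portfolio 67 × 0.05 = 3.35
  Fieldwork 100 × 0.15 = 15
  Assignments 61 × 0.12 = 7.32
Sum = 64.822
64.822 < 65 → Fail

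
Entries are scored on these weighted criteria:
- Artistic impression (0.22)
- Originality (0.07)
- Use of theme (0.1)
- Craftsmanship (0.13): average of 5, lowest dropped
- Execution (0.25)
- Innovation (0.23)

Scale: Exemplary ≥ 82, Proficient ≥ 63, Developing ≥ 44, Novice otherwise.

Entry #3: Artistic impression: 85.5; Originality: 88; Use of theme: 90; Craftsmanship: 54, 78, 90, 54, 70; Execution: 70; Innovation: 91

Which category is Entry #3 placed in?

Craftsmanship: drop 54 → average of remaining 4 = 292/4 = 73
Weighted total:
  Artistic impression 85.5 × 0.22 = 18.81
  Originality 88 × 0.07 = 6.16
  Use of theme 90 × 0.1 = 9
  Craftsmanship 73 × 0.13 = 9.49
  Execution 70 × 0.25 = 17.5
  Innovation 91 × 0.23 = 20.93
Sum = 81.89
81.89 is ≥ 63 and < 82 → Proficient

Proficient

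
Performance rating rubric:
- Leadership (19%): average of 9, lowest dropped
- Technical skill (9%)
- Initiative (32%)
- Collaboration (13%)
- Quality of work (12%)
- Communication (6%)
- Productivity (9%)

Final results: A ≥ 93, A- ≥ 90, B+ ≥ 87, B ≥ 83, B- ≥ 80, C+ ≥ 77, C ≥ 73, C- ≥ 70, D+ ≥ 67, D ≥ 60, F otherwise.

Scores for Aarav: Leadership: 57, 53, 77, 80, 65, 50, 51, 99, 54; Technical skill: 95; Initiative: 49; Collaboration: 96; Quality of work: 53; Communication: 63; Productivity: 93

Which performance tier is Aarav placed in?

D+

Leadership: drop 50 → average of remaining 8 = 536/8 = 67
Weighted total:
  Leadership 67 × 0.19 = 12.73
  Technical skill 95 × 0.09 = 8.55
  Initiative 49 × 0.32 = 15.68
  Collaboration 96 × 0.13 = 12.48
  Quality of work 53 × 0.12 = 6.36
  Communication 63 × 0.06 = 3.78
  Productivity 93 × 0.09 = 8.37
Sum = 67.95
67.95 is ≥ 67 and < 70 → D+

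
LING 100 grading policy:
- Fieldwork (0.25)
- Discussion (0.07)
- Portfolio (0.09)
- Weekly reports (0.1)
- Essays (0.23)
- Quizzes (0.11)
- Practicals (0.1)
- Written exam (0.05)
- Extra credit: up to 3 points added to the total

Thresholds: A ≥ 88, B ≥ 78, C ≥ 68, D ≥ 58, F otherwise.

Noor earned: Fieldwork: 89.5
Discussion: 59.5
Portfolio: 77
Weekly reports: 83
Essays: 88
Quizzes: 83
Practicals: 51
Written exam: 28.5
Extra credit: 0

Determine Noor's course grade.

C

Weighted total:
  Fieldwork 89.5 × 0.25 = 22.375
  Discussion 59.5 × 0.07 = 4.165
  Portfolio 77 × 0.09 = 6.93
  Weekly reports 83 × 0.1 = 8.3
  Essays 88 × 0.23 = 20.24
  Quizzes 83 × 0.11 = 9.13
  Practicals 51 × 0.1 = 5.1
  Written exam 28.5 × 0.05 = 1.425
Sum = 77.665
Extra credit: 77.665 + 0 = 77.665
77.665 is ≥ 68 and < 78 → C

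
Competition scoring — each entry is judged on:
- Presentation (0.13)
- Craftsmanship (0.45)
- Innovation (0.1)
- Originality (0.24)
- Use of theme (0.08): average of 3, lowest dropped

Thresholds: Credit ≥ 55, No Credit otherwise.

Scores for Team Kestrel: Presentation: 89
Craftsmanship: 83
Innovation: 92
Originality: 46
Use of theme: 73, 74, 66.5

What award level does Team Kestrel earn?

Use of theme: drop 66.5 → average of remaining 2 = 147/2 = 73.5
Weighted total:
  Presentation 89 × 0.13 = 11.57
  Craftsmanship 83 × 0.45 = 37.35
  Innovation 92 × 0.1 = 9.2
  Originality 46 × 0.24 = 11.04
  Use of theme 73.5 × 0.08 = 5.88
Sum = 75.04
75.04 ≥ 55 → Credit

Credit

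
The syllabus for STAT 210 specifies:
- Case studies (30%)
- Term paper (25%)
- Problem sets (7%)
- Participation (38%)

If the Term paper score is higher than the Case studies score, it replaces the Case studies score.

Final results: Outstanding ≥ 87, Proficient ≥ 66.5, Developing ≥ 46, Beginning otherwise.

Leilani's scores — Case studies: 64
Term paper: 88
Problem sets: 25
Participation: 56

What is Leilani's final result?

Proficient

Term paper (88) > Case studies (64), so Case studies counts as 88.
Weighted total:
  Case studies 88 × 0.3 = 26.4
  Term paper 88 × 0.25 = 22
  Problem sets 25 × 0.07 = 1.75
  Participation 56 × 0.38 = 21.28
Sum = 71.43
71.43 is ≥ 66.5 and < 87 → Proficient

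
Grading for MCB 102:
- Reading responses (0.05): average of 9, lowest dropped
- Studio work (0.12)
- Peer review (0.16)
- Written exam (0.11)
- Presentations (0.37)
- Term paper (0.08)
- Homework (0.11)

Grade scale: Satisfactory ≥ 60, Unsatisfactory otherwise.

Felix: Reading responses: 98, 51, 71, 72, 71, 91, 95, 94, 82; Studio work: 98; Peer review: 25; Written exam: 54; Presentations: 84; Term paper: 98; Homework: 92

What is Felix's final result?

Satisfactory

Reading responses: drop 51 → average of remaining 8 = 674/8 = 84.25
Weighted total:
  Reading responses 84.25 × 0.05 = 4.2125
  Studio work 98 × 0.12 = 11.76
  Peer review 25 × 0.16 = 4
  Written exam 54 × 0.11 = 5.94
  Presentations 84 × 0.37 = 31.08
  Term paper 98 × 0.08 = 7.84
  Homework 92 × 0.11 = 10.12
Sum = 74.9525
74.9525 ≥ 60 → Satisfactory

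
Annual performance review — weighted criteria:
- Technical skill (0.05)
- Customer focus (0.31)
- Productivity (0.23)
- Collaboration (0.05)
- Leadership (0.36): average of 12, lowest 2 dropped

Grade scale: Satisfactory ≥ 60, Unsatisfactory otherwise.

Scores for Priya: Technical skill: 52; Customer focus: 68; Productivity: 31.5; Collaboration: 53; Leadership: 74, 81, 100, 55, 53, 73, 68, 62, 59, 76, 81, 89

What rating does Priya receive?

Satisfactory

Leadership: drop 53, 55 → average of remaining 10 = 763/10 = 76.3
Weighted total:
  Technical skill 52 × 0.05 = 2.6
  Customer focus 68 × 0.31 = 21.08
  Productivity 31.5 × 0.23 = 7.245
  Collaboration 53 × 0.05 = 2.65
  Leadership 76.3 × 0.36 = 27.468
Sum = 61.043
61.043 ≥ 60 → Satisfactory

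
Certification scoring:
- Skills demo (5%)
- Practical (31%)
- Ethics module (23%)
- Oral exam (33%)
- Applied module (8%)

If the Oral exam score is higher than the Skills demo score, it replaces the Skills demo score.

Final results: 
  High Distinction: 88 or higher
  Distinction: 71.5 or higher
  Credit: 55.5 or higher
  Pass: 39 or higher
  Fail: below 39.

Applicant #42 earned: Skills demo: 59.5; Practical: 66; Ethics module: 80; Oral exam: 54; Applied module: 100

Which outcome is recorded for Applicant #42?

Oral exam (54) ≤ Skills demo (59.5), so Skills demo stays at 59.5.
Weighted total:
  Skills demo 59.5 × 0.05 = 2.975
  Practical 66 × 0.31 = 20.46
  Ethics module 80 × 0.23 = 18.4
  Oral exam 54 × 0.33 = 17.82
  Applied module 100 × 0.08 = 8
Sum = 67.655
67.655 is ≥ 55.5 and < 71.5 → Credit

Credit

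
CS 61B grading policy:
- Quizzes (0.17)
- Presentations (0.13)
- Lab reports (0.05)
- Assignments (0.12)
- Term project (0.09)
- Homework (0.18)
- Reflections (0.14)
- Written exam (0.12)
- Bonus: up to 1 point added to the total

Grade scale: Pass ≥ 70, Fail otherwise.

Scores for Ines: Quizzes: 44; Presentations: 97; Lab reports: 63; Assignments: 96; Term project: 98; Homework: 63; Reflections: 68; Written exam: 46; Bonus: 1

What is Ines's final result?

Pass

Weighted total:
  Quizzes 44 × 0.17 = 7.48
  Presentations 97 × 0.13 = 12.61
  Lab reports 63 × 0.05 = 3.15
  Assignments 96 × 0.12 = 11.52
  Term project 98 × 0.09 = 8.82
  Homework 63 × 0.18 = 11.34
  Reflections 68 × 0.14 = 9.52
  Written exam 46 × 0.12 = 5.52
Sum = 69.96
Bonus: 69.96 + 1 = 70.96
70.96 ≥ 70 → Pass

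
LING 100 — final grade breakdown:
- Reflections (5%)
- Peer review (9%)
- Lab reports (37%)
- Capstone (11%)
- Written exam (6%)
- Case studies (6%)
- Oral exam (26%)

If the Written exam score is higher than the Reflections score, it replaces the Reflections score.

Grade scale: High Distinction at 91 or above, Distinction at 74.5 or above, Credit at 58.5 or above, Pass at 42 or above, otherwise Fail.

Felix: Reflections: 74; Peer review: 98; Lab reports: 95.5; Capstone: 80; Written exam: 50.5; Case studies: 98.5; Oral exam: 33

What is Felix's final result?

Written exam (50.5) ≤ Reflections (74), so Reflections stays at 74.
Weighted total:
  Reflections 74 × 0.05 = 3.7
  Peer review 98 × 0.09 = 8.82
  Lab reports 95.5 × 0.37 = 35.335
  Capstone 80 × 0.11 = 8.8
  Written exam 50.5 × 0.06 = 3.03
  Case studies 98.5 × 0.06 = 5.91
  Oral exam 33 × 0.26 = 8.58
Sum = 74.175
74.175 is ≥ 58.5 and < 74.5 → Credit

Credit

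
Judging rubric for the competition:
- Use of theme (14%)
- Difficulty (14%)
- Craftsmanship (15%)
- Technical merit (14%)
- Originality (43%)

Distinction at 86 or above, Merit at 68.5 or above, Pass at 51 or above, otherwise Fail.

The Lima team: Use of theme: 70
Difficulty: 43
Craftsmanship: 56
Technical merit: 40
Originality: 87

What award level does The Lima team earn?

Weighted total:
  Use of theme 70 × 0.14 = 9.8
  Difficulty 43 × 0.14 = 6.02
  Craftsmanship 56 × 0.15 = 8.4
  Technical merit 40 × 0.14 = 5.6
  Originality 87 × 0.43 = 37.41
Sum = 67.23
67.23 is ≥ 51 and < 68.5 → Pass

Pass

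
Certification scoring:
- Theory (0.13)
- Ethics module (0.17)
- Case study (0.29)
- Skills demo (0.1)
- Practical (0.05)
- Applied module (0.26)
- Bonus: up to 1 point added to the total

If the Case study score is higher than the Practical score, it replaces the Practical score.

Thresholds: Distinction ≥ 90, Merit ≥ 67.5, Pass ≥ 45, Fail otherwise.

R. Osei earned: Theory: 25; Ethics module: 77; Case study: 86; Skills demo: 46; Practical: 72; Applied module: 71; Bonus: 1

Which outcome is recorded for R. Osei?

Merit

Case study (86) > Practical (72), so Practical counts as 86.
Weighted total:
  Theory 25 × 0.13 = 3.25
  Ethics module 77 × 0.17 = 13.09
  Case study 86 × 0.29 = 24.94
  Skills demo 46 × 0.1 = 4.6
  Practical 86 × 0.05 = 4.3
  Applied module 71 × 0.26 = 18.46
Sum = 68.64
Bonus: 68.64 + 1 = 69.64
69.64 is ≥ 67.5 and < 90 → Merit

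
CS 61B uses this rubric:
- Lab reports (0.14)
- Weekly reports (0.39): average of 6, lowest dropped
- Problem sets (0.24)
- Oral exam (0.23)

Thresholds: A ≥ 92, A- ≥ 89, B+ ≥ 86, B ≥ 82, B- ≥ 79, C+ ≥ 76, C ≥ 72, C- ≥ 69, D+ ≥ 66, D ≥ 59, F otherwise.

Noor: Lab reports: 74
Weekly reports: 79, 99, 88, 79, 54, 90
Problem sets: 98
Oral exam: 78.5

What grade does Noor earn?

B

Weekly reports: drop 54 → average of remaining 5 = 435/5 = 87
Weighted total:
  Lab reports 74 × 0.14 = 10.36
  Weekly reports 87 × 0.39 = 33.93
  Problem sets 98 × 0.24 = 23.52
  Oral exam 78.5 × 0.23 = 18.055
Sum = 85.865
85.865 is ≥ 82 and < 86 → B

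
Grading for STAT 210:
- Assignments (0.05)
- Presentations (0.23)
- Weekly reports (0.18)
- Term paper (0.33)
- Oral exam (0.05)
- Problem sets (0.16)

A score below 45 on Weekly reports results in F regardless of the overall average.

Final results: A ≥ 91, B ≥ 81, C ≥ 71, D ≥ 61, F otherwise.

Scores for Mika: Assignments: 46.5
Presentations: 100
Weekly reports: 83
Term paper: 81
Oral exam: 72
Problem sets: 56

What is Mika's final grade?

Weekly reports score 83 ≥ 45: minimum met.
Weighted total:
  Assignments 46.5 × 0.05 = 2.325
  Presentations 100 × 0.23 = 23
  Weekly reports 83 × 0.18 = 14.94
  Term paper 81 × 0.33 = 26.73
  Oral exam 72 × 0.05 = 3.6
  Problem sets 56 × 0.16 = 8.96
Sum = 79.555
79.555 is ≥ 71 and < 81 → C

C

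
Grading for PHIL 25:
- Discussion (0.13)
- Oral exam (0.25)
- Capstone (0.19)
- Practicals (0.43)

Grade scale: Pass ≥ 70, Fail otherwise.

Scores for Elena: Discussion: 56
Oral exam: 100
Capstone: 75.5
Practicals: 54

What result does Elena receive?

Weighted total:
  Discussion 56 × 0.13 = 7.28
  Oral exam 100 × 0.25 = 25
  Capstone 75.5 × 0.19 = 14.345
  Practicals 54 × 0.43 = 23.22
Sum = 69.845
69.845 < 70 → Fail

Fail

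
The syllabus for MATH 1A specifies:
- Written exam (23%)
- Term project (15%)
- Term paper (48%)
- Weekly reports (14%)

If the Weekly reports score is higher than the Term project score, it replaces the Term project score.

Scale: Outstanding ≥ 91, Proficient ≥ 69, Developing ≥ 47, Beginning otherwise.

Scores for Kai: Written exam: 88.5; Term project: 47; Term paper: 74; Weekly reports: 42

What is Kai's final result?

Weekly reports (42) ≤ Term project (47), so Term project stays at 47.
Weighted total:
  Written exam 88.5 × 0.23 = 20.355
  Term project 47 × 0.15 = 7.05
  Term paper 74 × 0.48 = 35.52
  Weekly reports 42 × 0.14 = 5.88
Sum = 68.805
68.805 is ≥ 47 and < 69 → Developing

Developing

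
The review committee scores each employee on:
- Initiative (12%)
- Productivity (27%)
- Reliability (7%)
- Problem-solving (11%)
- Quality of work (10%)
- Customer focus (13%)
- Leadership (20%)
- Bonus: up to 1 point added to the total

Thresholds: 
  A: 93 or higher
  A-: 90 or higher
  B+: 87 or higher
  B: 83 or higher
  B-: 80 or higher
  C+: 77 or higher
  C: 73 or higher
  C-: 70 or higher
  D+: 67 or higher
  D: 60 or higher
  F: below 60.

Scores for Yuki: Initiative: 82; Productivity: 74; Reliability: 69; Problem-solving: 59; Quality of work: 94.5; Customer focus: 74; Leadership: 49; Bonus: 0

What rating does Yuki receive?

C-

Weighted total:
  Initiative 82 × 0.12 = 9.84
  Productivity 74 × 0.27 = 19.98
  Reliability 69 × 0.07 = 4.83
  Problem-solving 59 × 0.11 = 6.49
  Quality of work 94.5 × 0.1 = 9.45
  Customer focus 74 × 0.13 = 9.62
  Leadership 49 × 0.2 = 9.8
Sum = 70.01
Bonus: 70.01 + 0 = 70.01
70.01 is ≥ 70 and < 73 → C-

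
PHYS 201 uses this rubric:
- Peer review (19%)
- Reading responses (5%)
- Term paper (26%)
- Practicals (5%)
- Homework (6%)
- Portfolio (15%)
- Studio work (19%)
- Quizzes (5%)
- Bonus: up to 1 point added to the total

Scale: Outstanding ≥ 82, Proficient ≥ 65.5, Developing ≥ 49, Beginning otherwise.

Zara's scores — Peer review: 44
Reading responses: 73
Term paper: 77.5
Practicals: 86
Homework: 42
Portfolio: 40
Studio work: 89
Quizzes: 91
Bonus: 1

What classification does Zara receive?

Weighted total:
  Peer review 44 × 0.19 = 8.36
  Reading responses 73 × 0.05 = 3.65
  Term paper 77.5 × 0.26 = 20.15
  Practicals 86 × 0.05 = 4.3
  Homework 42 × 0.06 = 2.52
  Portfolio 40 × 0.15 = 6
  Studio work 89 × 0.19 = 16.91
  Quizzes 91 × 0.05 = 4.55
Sum = 66.44
Bonus: 66.44 + 1 = 67.44
67.44 is ≥ 65.5 and < 82 → Proficient

Proficient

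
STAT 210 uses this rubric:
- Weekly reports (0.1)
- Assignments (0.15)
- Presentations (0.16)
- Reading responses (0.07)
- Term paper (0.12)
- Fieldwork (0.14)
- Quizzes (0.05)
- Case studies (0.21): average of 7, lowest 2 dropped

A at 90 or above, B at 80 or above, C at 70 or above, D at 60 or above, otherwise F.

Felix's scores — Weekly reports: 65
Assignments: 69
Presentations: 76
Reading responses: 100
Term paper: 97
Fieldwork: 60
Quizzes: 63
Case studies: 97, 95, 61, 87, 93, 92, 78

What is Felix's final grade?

Case studies: drop 61, 78 → average of remaining 5 = 464/5 = 92.8
Weighted total:
  Weekly reports 65 × 0.1 = 6.5
  Assignments 69 × 0.15 = 10.35
  Presentations 76 × 0.16 = 12.16
  Reading responses 100 × 0.07 = 7
  Term paper 97 × 0.12 = 11.64
  Fieldwork 60 × 0.14 = 8.4
  Quizzes 63 × 0.05 = 3.15
  Case studies 92.8 × 0.21 = 19.488
Sum = 78.688
78.688 is ≥ 70 and < 80 → C

C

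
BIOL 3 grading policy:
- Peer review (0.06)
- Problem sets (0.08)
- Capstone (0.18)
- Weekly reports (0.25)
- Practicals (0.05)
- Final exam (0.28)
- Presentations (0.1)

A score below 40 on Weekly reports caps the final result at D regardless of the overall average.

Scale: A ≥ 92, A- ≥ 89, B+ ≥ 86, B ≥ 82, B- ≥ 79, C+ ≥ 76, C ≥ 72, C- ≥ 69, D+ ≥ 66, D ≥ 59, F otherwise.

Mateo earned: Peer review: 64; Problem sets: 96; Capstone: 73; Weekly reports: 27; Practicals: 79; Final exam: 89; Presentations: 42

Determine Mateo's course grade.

D

Weekly reports score 27 < 40: minimum not met.
Weighted total:
  Peer review 64 × 0.06 = 3.84
  Problem sets 96 × 0.08 = 7.68
  Capstone 73 × 0.18 = 13.14
  Weekly reports 27 × 0.25 = 6.75
  Practicals 79 × 0.05 = 3.95
  Final exam 89 × 0.28 = 24.92
  Presentations 42 × 0.1 = 4.2
Sum = 64.48
64.48 would be D; cap at D applies → D.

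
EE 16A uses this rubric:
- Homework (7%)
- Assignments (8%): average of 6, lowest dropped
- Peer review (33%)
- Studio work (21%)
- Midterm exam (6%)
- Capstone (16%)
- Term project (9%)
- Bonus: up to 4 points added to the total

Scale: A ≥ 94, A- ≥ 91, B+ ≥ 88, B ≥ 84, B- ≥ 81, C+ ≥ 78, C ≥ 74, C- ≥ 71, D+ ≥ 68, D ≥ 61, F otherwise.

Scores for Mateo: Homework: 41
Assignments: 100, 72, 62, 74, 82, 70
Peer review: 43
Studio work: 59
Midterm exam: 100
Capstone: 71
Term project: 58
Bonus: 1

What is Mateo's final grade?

Assignments: drop 62 → average of remaining 5 = 398/5 = 79.6
Weighted total:
  Homework 41 × 0.07 = 2.87
  Assignments 79.6 × 0.08 = 6.368
  Peer review 43 × 0.33 = 14.19
  Studio work 59 × 0.21 = 12.39
  Midterm exam 100 × 0.06 = 6
  Capstone 71 × 0.16 = 11.36
  Term project 58 × 0.09 = 5.22
Sum = 58.398
Bonus: 58.398 + 1 = 59.398
59.398 < 61 → F

F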